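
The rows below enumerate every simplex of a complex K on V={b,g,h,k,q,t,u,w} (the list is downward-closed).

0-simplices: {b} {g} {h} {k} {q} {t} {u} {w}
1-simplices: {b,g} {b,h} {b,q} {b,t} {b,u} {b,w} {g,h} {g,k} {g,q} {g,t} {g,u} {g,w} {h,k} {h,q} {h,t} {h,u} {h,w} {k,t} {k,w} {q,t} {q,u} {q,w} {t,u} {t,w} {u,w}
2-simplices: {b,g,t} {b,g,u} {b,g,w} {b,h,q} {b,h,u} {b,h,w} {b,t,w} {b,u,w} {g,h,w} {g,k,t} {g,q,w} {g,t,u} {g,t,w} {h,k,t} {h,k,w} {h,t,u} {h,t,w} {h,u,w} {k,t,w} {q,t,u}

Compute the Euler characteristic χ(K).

n_0=8 n_1=25 n_2=20
χ=+8−25+20=3

χ(K)=3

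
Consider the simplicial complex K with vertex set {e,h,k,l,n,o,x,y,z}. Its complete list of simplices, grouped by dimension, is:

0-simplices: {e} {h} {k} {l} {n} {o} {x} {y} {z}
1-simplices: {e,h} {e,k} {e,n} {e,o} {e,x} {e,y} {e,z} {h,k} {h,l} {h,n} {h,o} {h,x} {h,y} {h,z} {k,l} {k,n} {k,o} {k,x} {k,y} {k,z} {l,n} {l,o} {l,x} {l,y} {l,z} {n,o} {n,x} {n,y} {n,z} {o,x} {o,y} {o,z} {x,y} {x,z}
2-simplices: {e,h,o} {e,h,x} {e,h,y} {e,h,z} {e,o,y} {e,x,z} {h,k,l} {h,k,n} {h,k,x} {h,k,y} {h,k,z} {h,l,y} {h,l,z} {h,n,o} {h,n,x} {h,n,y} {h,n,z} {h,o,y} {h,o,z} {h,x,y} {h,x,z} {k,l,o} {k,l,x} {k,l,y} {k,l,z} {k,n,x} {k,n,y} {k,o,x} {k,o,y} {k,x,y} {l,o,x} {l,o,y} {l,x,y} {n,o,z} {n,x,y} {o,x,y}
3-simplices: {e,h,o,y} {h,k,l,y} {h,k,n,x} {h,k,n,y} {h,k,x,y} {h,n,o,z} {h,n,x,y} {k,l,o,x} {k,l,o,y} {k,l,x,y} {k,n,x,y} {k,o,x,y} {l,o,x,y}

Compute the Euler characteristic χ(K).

χ(K)=-2

n_0=9 n_1=34 n_2=36 n_3=13
χ=+9−34+36−13=-2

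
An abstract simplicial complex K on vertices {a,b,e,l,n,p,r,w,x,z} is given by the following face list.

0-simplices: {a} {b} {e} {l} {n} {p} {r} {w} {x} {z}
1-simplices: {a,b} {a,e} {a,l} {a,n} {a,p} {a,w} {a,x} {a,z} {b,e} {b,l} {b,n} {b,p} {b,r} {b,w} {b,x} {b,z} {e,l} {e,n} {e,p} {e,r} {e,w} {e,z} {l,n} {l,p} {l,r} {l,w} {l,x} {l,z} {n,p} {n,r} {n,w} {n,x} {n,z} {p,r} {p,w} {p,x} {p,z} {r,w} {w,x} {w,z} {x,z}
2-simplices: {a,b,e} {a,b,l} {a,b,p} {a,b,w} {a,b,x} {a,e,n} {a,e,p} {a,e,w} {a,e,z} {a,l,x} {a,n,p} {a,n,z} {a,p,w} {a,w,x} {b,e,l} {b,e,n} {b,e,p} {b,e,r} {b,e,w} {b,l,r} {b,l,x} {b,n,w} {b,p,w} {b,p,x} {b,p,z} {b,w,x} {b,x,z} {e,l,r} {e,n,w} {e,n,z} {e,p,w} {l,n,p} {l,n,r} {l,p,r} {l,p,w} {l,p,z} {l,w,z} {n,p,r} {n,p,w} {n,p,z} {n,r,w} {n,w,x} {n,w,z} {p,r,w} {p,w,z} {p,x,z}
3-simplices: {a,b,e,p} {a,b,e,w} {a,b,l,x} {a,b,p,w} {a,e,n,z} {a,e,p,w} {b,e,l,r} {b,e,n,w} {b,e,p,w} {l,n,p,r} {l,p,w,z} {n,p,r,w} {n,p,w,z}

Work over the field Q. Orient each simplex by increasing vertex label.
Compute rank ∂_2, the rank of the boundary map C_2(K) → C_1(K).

rank∂_2=31

n_0=10 n_1=41 n_2=46 n_3=13  [Q]
∂1: piv[ab,ae,al,an,ap,aw,ax,az,br] rk=9  ker:be,bl,bn,bp,bw,bx,bz,el,en,ep,er,ew,ez,ln,lp,lr,lw,lx,lz,np,nr,nw,nx,nz,pr,pw,px,pz,rw,wx,wz,xz
∂2: piv[abe,abl,abp,abw,abx,aen,aep,aew,aez,alx,anp,anz,apw,awx,bel,ben,ber,blr,bnw,bpx,bpz,bxz,lnp,lnr,lpr,lpw,lpz,lwz,npz,nrw,nwx] rk=31  ker:bep,bew,blx,bpw,bwx,elr,enw,enz,epw,npr,npw,nwz,prw,pwz,pxz
∂3: piv[abep,abew,ablx,abpw,aenz,aepw,belr,benw,lnpr,lpwz,nprw,npwz] rk=12  ker:bepw
rk∂_2=31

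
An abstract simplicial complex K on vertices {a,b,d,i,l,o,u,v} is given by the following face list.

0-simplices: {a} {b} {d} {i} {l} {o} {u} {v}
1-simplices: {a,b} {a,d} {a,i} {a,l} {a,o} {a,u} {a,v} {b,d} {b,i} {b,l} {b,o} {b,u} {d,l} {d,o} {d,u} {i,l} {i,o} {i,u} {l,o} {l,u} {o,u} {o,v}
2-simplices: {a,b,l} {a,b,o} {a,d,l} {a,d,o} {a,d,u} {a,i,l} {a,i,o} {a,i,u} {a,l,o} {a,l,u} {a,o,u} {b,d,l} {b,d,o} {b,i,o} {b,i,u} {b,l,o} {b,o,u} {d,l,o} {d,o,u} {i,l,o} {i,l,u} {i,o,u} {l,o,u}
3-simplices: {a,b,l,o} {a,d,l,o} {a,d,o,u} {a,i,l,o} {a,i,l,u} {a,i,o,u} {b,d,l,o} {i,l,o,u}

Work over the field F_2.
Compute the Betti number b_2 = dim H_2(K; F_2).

b_2=1

n_0=8 n_1=22 n_2=23 n_3=8  [Z2]
∂1: piv[ab,ad,ai,al,ao,au,av] rk=7  ker:bd,bi,bl,bo,bu,dl,do,du,il,io,iu,lo,lu,ou,ov
∂2: piv[abl,abo,adl,ado,adu,ail,aio,aiu,alo,alu,aou,bdl,bio,biu] rk=14  ker:bdo,blo,bou,dlo,dou,ilo,ilu,iou,lou
∂3: piv[ablo,adlo,adou,ailo,ailu,aiou,bdlo,ilou] rk=8
b_2=(23−14)−8=1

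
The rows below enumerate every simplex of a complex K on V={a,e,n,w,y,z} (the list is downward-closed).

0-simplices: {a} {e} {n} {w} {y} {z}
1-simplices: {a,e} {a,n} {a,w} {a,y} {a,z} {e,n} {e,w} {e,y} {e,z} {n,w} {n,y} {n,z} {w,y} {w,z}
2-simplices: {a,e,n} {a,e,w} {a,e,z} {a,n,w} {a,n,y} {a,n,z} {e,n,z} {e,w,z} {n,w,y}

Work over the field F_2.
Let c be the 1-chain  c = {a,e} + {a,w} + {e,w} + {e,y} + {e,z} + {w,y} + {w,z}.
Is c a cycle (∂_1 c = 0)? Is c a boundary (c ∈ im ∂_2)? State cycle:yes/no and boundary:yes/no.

cycle:yes boundary:no

n_0=6 n_1=14 n_2=9  [Z2]
∂1: piv[ae,an,aw,ay,az] rk=5  ker:en,ew,ey,ez,nw,ny,nz,wy,wz
∂2: piv[aen,aew,aez,anw,any,anz,ewz,nwy] rk=8  ker:enz
∂1c = 0
c vs im∂2: residual ≠ 0 ⇒ not boundary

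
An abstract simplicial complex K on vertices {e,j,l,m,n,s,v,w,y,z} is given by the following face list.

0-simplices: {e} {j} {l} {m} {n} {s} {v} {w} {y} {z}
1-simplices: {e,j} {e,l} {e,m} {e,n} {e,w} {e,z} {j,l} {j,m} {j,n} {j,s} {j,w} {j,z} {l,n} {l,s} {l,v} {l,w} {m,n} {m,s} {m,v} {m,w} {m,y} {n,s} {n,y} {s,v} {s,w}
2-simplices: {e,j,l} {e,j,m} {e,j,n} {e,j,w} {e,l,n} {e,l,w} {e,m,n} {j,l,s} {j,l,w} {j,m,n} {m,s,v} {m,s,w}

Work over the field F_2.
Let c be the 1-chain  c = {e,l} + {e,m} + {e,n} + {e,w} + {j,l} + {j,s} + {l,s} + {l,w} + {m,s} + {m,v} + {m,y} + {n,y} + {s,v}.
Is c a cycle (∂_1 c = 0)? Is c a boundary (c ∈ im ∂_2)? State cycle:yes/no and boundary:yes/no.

cycle:yes boundary:no

n_0=10 n_1=25 n_2=12  [Z2]
∂1: piv[ej,el,em,en,ew,ez,js,lv,my] rk=9  ker:jl,jm,jn,jw,jz,ln,ls,lw,mn,ms,mv,mw,ns,ny,sv,sw
∂2: piv[ejl,ejm,ejn,ejw,eln,elw,emn,jls,msv,msw] rk=10  ker:jlw,jmn
∂1c = 0
c vs im∂2: residual ≠ 0 ⇒ not boundary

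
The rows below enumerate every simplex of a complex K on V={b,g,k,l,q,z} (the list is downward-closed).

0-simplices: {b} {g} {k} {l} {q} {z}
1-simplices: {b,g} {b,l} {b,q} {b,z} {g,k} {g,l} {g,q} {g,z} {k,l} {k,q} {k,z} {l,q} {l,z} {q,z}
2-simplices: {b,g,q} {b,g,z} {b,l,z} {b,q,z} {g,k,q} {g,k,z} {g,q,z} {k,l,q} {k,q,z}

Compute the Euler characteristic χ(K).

n_0=6 n_1=14 n_2=9
χ=+6−14+9=1

χ(K)=1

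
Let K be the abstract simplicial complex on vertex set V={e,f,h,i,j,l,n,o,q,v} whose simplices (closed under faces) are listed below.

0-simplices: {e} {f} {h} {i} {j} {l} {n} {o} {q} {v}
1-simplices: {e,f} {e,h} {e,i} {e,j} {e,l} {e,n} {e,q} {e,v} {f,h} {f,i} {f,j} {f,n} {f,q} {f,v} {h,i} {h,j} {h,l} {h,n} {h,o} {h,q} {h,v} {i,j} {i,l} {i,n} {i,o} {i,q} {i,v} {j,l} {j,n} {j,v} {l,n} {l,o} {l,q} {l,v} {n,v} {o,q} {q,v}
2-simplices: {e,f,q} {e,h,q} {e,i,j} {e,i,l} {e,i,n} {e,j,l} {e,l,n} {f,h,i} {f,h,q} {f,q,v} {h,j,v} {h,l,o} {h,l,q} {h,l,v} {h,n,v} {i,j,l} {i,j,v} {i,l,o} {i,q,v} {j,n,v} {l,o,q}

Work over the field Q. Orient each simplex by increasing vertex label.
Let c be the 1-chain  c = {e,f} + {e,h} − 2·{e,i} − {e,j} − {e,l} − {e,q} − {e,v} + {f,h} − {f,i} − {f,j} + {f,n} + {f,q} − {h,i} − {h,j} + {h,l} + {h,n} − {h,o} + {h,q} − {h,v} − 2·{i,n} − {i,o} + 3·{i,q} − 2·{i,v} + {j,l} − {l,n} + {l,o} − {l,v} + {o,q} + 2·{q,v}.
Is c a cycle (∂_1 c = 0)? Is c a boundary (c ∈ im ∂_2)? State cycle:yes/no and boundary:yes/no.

n_0=10 n_1=37 n_2=21  [Q]
∂1: piv[ef,eh,ei,ej,el,en,eq,ev,ho] rk=9  ker:fh,fi,fj,fn,fq,fv,hi,hj,hl,hn,hq,hv,ij,il,in,io,iq,iv,jl,jn,jv,ln,lo,lq,lv,nv,oq,qv
∂2: piv[efq,ehq,eij,eil,ein,ejl,eln,fhi,fhq,fqv,hjv,hlo,hlq,hlv,hnv,ijv,ilo,iqv,jnv,loq] rk=20  ker:ijl
∂1c = 4·{e} + 3·{h} − 2·{i} − 4·{j} + 2·{l} − {n} − 2·{o} + 3·{q} − 3·{v}

cycle:no boundary:no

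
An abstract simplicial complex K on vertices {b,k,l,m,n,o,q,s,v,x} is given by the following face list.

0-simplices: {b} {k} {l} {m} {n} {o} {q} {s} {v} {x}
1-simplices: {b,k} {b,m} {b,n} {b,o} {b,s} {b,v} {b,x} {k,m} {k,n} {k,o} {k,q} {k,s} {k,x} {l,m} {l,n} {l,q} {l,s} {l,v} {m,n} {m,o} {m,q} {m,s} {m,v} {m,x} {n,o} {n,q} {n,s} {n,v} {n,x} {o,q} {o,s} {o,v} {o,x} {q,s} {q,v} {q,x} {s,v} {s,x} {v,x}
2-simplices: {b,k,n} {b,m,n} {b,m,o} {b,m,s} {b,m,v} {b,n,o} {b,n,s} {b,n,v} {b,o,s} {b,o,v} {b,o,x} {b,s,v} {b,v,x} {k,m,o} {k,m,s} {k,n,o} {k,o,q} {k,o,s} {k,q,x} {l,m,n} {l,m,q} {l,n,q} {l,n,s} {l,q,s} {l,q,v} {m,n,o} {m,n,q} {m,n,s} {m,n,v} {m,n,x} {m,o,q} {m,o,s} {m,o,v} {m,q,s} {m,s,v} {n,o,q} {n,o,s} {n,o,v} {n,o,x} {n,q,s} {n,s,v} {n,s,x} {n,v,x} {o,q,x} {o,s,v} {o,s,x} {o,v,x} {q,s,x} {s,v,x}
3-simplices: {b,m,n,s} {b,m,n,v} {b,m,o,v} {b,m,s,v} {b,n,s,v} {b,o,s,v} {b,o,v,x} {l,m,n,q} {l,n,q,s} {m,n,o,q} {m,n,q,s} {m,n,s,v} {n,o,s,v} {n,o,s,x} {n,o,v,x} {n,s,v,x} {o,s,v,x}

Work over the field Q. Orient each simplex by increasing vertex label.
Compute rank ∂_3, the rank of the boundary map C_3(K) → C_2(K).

n_0=10 n_1=39 n_2=49 n_3=17  [Q]
∂1: piv[bk,bm,bn,bo,bs,bv,bx,kq,lm] rk=9  ker:km,kn,ko,ks,kx,ln,lq,ls,lv,mn,mo,mq,ms,mv,mx,no,nq,ns,nv,nx,oq,os,ov,ox,qs,qv,qx,sv,sx,vx
∂2: piv[bkn,bmn,bmo,bms,bmv,bno,bns,bnv,bos,bov,box,bsv,bvx,kmo,kms,kno,koq,kqx,lmn,lmq,lnq,lns,lqs,lqv,mnx,moq,nox,nsx,oqx] rk=29  ker:kos,mno,mnq,mns,mnv,mos,mov,mqs,msv,noq,nos,nov,nqs,nsv,nvx,osv,osx,ovx,qsx,svx
∂3: piv[bmns,bmnv,bmov,bmsv,bnsv,bosv,bovx,lmnq,lnqs,mnoq,mnqs,nosv,nosx,novx,nsvx] rk=15  ker:mnsv,osvx
rk∂_3=15

rank∂_3=15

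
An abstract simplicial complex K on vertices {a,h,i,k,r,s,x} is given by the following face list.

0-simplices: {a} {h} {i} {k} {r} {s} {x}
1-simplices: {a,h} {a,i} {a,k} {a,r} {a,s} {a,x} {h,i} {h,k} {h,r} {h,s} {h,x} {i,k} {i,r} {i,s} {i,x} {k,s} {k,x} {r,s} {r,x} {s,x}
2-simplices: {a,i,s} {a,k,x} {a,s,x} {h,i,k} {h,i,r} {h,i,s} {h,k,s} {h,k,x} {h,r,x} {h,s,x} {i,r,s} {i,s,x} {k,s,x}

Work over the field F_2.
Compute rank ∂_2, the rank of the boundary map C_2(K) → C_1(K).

n_0=7 n_1=20 n_2=13  [Z2]
∂1: piv[ah,ai,ak,ar,as,ax] rk=6  ker:hi,hk,hr,hs,hx,ik,ir,is,ix,ks,kx,rs,rx,sx
∂2: piv[ais,akx,asx,hik,hir,his,hks,hkx,hrx,hsx,irs,isx] rk=12  ker:ksx
rk∂_2=12

rank∂_2=12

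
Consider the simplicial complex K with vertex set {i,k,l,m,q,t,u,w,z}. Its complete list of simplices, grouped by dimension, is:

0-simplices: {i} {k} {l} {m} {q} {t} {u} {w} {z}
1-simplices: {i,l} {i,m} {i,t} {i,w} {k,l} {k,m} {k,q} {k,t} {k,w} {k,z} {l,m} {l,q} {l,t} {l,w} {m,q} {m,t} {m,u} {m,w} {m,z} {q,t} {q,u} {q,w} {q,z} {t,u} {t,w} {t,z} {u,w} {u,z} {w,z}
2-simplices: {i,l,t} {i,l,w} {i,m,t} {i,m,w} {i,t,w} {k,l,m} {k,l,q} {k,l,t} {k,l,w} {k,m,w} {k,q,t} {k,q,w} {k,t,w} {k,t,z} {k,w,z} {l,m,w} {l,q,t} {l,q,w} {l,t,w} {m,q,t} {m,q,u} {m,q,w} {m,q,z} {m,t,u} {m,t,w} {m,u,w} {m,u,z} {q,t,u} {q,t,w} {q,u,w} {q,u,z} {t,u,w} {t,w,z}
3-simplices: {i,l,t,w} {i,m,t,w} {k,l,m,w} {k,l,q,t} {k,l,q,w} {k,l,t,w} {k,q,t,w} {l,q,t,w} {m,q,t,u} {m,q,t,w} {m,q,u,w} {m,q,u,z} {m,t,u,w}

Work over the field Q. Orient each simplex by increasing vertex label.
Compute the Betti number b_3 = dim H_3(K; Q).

n_0=9 n_1=29 n_2=33 n_3=13  [Q]
∂1: piv[il,im,it,iw,kl,kq,kz,mu] rk=8  ker:km,kt,kw,lm,lq,lt,lw,mq,mt,mw,mz,qt,qu,qw,qz,tu,tw,tz,uw,uz,wz
∂2: piv[ilt,ilw,imt,imw,itw,klm,klq,klt,klw,kmw,kqt,kqw,ktz,kwz,mqt,mqu,mqz,mtu,muw,muz] rk=20  ker:ktw,lmw,lqt,lqw,ltw,mqw,mtw,qtu,qtw,quw,quz,tuw,twz
∂3: piv[iltw,imtw,klmw,klqt,klqw,kltw,kqtw,mqtu,mqtw,mquw,mquz,mtuw] rk=12  ker:lqtw
b_3=(13−12)−0=1

b_3=1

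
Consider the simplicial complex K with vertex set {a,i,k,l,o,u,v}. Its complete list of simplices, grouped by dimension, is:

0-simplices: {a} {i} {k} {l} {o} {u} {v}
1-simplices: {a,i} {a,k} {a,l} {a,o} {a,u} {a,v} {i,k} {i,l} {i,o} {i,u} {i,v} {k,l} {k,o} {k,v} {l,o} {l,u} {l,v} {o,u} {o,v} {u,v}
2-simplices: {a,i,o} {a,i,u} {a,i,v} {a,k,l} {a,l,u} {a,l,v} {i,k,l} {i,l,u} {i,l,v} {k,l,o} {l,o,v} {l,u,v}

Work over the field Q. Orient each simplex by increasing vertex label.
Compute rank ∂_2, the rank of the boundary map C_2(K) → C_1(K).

rank∂_2=11

n_0=7 n_1=20 n_2=12  [Q]
∂1: piv[ai,ak,al,ao,au,av] rk=6  ker:ik,il,io,iu,iv,kl,ko,kv,lo,lu,lv,ou,ov,uv
∂2: piv[aio,aiu,aiv,akl,alu,alv,ikl,ilu,klo,lov,luv] rk=11  ker:ilv
rk∂_2=11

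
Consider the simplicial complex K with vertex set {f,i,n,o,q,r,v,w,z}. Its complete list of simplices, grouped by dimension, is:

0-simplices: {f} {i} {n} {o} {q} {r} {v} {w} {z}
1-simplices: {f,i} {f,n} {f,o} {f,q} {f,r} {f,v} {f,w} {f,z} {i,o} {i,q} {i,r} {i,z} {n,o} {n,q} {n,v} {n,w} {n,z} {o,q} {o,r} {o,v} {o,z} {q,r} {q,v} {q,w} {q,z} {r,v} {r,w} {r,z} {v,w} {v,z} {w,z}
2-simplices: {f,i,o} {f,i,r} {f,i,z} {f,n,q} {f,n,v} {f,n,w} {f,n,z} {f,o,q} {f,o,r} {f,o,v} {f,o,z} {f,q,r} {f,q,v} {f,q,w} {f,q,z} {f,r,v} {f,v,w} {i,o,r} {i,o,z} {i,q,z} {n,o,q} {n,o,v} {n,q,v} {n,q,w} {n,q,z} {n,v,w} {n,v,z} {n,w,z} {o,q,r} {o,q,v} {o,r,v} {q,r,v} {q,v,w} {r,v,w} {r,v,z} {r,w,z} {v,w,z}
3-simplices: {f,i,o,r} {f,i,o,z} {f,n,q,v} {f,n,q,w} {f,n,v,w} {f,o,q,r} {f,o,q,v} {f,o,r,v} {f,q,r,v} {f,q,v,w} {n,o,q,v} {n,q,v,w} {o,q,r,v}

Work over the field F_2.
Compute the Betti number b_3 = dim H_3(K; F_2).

n_0=9 n_1=31 n_2=37 n_3=13  [Z2]
∂1: piv[fi,fn,fo,fq,fr,fv,fw,fz] rk=8  ker:io,iq,ir,iz,no,nq,nv,nw,nz,oq,or,ov,oz,qr,qv,qw,qz,rv,rw,rz,vw,vz,wz
∂2: piv[fio,fir,fiz,fnq,fnv,fnw,fnz,foq,for,fov,foz,fqr,fqv,fqw,fqz,frv,fvw,iqz,noq,nvz,nwz,rvw,rvz] rk=23  ker:ior,ioz,nov,nqv,nqw,nqz,nvw,oqr,oqv,orv,qrv,qvw,rwz,vwz
∂3: piv[fior,fioz,fnqv,fnqw,fnvw,foqr,foqv,forv,fqrv,fqvw,noqv] rk=11  ker:nqvw,oqrv
b_3=(13−11)−0=2

b_3=2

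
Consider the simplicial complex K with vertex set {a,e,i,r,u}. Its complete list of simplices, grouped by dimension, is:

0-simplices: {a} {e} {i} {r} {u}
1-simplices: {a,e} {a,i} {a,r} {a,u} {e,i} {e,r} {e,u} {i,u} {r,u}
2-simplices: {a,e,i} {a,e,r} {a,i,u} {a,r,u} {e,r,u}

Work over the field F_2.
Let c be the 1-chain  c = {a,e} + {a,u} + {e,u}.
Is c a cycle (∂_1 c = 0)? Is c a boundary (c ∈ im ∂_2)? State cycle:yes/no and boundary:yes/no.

n_0=5 n_1=9 n_2=5  [Z2]
∂1: piv[ae,ai,ar,au] rk=4  ker:ei,er,eu,iu,ru
∂2: piv[aei,aer,aiu,aru,eru] rk=5
∂1c = 0
c vs im∂2: reduces to 0 ⇒ boundary

cycle:yes boundary:yes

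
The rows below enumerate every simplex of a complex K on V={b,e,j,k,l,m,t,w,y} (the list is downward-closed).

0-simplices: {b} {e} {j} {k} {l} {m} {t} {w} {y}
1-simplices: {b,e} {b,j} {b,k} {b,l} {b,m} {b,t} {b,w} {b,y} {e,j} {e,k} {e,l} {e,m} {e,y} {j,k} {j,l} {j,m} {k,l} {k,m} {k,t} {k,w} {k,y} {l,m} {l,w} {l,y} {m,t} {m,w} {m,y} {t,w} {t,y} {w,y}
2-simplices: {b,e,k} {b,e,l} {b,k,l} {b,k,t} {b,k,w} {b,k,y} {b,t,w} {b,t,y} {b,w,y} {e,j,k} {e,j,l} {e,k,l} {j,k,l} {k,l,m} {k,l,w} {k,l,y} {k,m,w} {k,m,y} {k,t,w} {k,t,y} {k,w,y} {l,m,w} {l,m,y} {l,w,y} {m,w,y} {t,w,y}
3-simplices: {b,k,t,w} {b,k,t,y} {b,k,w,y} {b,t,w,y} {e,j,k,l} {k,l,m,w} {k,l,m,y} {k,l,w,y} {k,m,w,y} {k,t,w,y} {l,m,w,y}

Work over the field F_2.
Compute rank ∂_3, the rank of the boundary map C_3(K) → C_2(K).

rank∂_3=9

n_0=9 n_1=30 n_2=26 n_3=11  [Z2]
∂1: piv[be,bj,bk,bl,bm,bt,bw,by] rk=8  ker:ej,ek,el,em,ey,jk,jl,jm,kl,km,kt,kw,ky,lm,lw,ly,mt,mw,my,tw,ty,wy
∂2: piv[bek,bel,bkl,bkt,bkw,bky,btw,bty,bwy,ejk,ejl,klm,klw,kly,kmw,kmy] rk=16  ker:ekl,jkl,ktw,kty,kwy,lmw,lmy,lwy,mwy,twy
∂3: piv[bktw,bkty,bkwy,btwy,ejkl,klmw,klmy,klwy,kmwy] rk=9  ker:ktwy,lmwy
rk∂_3=9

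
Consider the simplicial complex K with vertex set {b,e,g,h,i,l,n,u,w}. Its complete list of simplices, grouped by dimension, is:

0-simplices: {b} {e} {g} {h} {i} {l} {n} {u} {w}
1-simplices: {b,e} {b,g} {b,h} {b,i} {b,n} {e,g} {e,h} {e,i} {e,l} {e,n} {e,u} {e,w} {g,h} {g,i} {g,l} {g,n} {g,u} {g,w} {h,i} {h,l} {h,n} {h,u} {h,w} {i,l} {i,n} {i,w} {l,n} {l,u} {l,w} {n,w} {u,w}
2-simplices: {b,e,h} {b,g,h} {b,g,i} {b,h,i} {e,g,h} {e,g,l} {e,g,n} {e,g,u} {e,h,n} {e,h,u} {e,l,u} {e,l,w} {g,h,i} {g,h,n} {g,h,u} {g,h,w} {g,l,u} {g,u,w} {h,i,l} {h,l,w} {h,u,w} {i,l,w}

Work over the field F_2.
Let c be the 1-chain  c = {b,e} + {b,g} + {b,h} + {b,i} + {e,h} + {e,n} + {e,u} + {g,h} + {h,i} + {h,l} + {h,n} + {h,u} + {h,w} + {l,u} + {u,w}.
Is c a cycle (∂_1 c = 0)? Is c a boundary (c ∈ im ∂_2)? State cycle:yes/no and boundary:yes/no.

cycle:yes boundary:no

n_0=9 n_1=31 n_2=22  [Z2]
∂1: piv[be,bg,bh,bi,bn,el,eu,ew] rk=8  ker:eg,eh,ei,en,gh,gi,gl,gn,gu,gw,hi,hl,hn,hu,hw,il,in,iw,ln,lu,lw,nw,uw
∂2: piv[beh,bgh,bgi,bhi,egh,egl,egn,egu,ehn,ehu,elu,elw,ghw,guw,hil,hlw,ilw] rk=17  ker:ghi,ghn,ghu,glu,huw
∂1c = 0
c vs im∂2: residual ≠ 0 ⇒ not boundary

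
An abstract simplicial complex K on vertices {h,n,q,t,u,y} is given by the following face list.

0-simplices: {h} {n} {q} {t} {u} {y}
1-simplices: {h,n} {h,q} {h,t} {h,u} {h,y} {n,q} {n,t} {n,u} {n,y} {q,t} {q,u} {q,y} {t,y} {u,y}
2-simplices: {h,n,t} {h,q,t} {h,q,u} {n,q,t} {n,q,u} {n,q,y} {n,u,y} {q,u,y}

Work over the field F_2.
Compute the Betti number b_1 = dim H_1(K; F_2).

n_0=6 n_1=14 n_2=8  [Z2]
∂1: piv[hn,hq,ht,hu,hy] rk=5  ker:nq,nt,nu,ny,qt,qu,qy,ty,uy
∂2: piv[hnt,hqt,hqu,nqt,nqu,nqy,nuy] rk=7  ker:quy
b_1=(14−5)−7=2

b_1=2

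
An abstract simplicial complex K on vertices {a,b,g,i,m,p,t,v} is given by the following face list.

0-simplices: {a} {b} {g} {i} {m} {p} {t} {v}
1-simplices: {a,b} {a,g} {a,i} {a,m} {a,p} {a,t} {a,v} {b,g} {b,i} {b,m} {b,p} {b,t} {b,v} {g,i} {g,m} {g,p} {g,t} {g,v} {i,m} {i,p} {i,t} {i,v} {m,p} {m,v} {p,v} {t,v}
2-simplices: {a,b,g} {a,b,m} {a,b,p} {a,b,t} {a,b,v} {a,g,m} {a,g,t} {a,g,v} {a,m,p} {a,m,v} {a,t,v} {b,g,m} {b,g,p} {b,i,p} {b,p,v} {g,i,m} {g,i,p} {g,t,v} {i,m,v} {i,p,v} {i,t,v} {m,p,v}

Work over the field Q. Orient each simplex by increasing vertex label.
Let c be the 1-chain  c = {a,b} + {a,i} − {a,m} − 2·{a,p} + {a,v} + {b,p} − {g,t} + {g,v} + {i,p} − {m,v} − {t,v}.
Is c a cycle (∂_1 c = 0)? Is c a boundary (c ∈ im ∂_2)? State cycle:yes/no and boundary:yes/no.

n_0=8 n_1=26 n_2=22  [Q]
∂1: piv[ab,ag,ai,am,ap,at,av] rk=7  ker:bg,bi,bm,bp,bt,bv,gi,gm,gp,gt,gv,im,ip,it,iv,mp,mv,pv,tv
∂2: piv[abg,abm,abp,abt,abv,agm,agt,agv,amp,amv,atv,bgp,bip,bpv,gim,gip,imv,itv] rk=18  ker:bgm,gtv,ipv,mpv
∂1c = 0
c vs im∂2: residual ≠ 0 ⇒ not boundary

cycle:yes boundary:no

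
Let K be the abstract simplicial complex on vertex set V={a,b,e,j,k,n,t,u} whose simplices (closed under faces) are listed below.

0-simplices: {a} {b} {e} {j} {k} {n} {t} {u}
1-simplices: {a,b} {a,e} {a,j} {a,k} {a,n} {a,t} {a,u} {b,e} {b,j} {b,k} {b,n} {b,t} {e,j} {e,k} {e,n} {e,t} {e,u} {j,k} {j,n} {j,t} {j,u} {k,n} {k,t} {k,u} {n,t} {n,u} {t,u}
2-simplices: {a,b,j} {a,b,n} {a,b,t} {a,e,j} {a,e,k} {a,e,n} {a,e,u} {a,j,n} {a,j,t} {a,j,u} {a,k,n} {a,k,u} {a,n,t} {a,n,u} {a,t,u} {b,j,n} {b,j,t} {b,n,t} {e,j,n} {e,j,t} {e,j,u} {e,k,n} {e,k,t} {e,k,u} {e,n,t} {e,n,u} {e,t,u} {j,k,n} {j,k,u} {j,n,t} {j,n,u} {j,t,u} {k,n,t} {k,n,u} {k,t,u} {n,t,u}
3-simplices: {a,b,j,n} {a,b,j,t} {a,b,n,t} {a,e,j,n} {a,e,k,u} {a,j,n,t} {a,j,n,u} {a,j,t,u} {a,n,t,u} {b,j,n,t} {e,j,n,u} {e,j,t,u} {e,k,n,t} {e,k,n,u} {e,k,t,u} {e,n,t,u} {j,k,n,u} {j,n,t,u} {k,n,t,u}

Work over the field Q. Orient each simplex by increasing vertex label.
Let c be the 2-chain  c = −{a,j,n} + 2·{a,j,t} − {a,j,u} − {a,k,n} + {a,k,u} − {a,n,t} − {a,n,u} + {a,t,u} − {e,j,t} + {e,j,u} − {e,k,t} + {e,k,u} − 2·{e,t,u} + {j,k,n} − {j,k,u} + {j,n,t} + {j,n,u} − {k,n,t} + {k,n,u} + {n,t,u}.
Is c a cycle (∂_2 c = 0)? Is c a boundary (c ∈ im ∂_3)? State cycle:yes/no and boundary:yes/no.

cycle:yes boundary:no

n_0=8 n_1=27 n_2=36 n_3=19  [Q]
∂1: piv[ab,ae,aj,ak,an,at,au] rk=7  ker:be,bj,bk,bn,bt,ej,ek,en,et,eu,jk,jn,jt,ju,kn,kt,ku,nt,nu,tu
∂2: piv[abj,abn,abt,aej,aek,aen,aeu,ajn,ajt,aju,akn,aku,ant,anu,atu,ejt,ekt,jkn] rk=18  ker:bjn,bjt,bnt,ejn,eju,ekn,eku,ent,enu,etu,jku,jnt,jnu,jtu,knt,knu,ktu,ntu
∂3: piv[abjn,abjt,abnt,aejn,aeku,ajnt,ajnu,ajtu,antu,ejnu,ejtu,eknt,eknu,ektu,entu,jknu] rk=16  ker:bjnt,jntu,kntu
∂2c = 0
c vs im∂3: residual ≠ 0 ⇒ not boundary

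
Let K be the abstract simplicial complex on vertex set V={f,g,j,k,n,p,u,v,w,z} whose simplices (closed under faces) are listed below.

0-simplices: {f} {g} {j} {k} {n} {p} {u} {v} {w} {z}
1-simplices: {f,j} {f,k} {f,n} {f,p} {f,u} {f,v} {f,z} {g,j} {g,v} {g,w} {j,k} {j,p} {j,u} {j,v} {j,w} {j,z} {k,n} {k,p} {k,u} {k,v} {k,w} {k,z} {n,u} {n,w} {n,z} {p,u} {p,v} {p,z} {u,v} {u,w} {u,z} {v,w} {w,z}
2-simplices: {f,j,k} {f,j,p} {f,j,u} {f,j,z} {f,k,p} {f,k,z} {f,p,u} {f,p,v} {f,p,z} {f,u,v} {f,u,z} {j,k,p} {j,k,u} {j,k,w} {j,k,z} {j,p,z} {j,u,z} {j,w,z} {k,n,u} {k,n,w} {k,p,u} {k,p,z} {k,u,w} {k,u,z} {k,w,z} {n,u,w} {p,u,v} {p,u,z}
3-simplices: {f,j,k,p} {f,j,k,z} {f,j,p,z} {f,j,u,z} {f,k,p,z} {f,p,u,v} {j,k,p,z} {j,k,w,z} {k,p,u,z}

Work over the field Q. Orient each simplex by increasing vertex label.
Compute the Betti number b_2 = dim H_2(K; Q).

n_0=10 n_1=33 n_2=28 n_3=9  [Q]
∂1: piv[fj,fk,fn,fp,fu,fv,fz,gj,gw] rk=9  ker:gv,jk,jp,ju,jv,jw,jz,kn,kp,ku,kv,kw,kz,nu,nw,nz,pu,pv,pz,uv,uw,uz,vw,wz
∂2: piv[fjk,fjp,fju,fjz,fkp,fkz,fpu,fpv,fpz,fuv,fuz,jku,jkw,jwz,knu,knw,kuw] rk=17  ker:jkp,jkz,jpz,juz,kpu,kpz,kuz,kwz,nuw,puv,puz
∂3: piv[fjkp,fjkz,fjpz,fjuz,fkpz,fpuv,jkwz,kpuz] rk=8  ker:jkpz
b_2=(28−17)−8=3

b_2=3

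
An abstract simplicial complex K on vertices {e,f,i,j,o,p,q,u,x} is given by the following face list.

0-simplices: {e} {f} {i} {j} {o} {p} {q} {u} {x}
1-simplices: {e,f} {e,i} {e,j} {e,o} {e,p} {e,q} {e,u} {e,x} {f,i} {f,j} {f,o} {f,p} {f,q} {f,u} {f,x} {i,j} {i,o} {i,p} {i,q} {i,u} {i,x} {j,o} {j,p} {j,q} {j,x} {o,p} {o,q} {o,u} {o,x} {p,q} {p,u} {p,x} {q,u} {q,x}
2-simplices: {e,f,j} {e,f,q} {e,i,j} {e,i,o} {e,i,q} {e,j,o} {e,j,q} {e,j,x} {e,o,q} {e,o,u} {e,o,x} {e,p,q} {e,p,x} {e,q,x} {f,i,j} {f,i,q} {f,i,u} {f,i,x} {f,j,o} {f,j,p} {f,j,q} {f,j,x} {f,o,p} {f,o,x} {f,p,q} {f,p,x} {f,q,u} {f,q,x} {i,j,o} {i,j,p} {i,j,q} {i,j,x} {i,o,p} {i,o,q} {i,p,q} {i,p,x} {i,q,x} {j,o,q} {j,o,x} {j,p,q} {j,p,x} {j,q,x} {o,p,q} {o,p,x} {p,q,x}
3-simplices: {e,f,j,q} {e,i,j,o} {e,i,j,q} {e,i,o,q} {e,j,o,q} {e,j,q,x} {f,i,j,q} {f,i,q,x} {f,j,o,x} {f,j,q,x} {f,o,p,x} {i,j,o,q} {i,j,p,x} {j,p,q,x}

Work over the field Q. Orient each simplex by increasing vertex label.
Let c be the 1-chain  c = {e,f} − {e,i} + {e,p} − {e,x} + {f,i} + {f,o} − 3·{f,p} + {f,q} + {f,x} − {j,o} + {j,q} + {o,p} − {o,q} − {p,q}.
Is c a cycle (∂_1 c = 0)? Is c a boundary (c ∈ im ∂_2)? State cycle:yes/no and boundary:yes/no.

cycle:yes boundary:yes

n_0=9 n_1=34 n_2=45 n_3=14  [Q]
∂1: piv[ef,ei,ej,eo,ep,eq,eu,ex] rk=8  ker:fi,fj,fo,fp,fq,fu,fx,ij,io,ip,iq,iu,ix,jo,jp,jq,jx,op,oq,ou,ox,pq,pu,px,qu,qx
∂2: piv[efj,efq,eij,eio,eiq,ejo,ejq,ejx,eoq,eou,eox,epq,epx,eqx,fij,fiu,fix,fjo,fjp,fjx,fop,fpq,fqu,ijp] rk=24  ker:fiq,fjq,fox,fpx,fqx,ijo,ijq,ijx,iop,ioq,ipq,ipx,iqx,joq,jox,jpq,jpx,jqx,opq,opx,pqx
∂3: piv[efjq,eijo,eijq,eioq,ejoq,ejqx,fijq,fiqx,fjox,fjqx,fopx,ijpx,jpqx] rk=13  ker:ijoq
∂1c = 0
c vs im∂2: reduces to 0 ⇒ boundary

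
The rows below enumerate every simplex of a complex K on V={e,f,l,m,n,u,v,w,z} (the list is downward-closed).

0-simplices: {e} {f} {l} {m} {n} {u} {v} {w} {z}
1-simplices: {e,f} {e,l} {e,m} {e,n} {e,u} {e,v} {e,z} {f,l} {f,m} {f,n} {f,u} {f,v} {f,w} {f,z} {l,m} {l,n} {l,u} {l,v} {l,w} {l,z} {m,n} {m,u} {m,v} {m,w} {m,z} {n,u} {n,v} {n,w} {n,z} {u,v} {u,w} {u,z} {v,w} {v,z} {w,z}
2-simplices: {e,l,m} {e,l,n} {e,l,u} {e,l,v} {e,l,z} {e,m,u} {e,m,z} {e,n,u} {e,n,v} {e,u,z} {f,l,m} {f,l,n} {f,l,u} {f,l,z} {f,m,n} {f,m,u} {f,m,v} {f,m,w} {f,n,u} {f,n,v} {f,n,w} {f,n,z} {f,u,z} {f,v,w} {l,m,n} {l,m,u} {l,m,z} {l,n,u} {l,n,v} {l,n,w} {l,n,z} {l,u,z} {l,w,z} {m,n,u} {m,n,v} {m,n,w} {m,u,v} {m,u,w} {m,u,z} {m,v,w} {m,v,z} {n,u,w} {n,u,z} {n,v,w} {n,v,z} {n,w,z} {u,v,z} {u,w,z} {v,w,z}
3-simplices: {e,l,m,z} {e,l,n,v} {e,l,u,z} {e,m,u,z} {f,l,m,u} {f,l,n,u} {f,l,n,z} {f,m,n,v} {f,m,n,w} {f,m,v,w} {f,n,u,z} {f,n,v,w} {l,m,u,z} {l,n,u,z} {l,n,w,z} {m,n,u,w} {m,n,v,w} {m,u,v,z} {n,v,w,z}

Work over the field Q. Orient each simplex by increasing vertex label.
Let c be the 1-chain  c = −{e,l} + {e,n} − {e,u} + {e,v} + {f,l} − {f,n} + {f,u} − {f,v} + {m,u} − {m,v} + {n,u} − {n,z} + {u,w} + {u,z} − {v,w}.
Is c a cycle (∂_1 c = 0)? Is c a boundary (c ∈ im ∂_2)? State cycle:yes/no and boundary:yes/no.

n_0=9 n_1=35 n_2=49 n_3=19  [Q]
∂1: piv[ef,el,em,en,eu,ev,ez,fw] rk=8  ker:fl,fm,fn,fu,fv,fz,lm,ln,lu,lv,lw,lz,mn,mu,mv,mw,mz,nu,nv,nw,nz,uv,uw,uz,vw,vz,wz
∂2: piv[elm,eln,elu,elv,elz,emu,emz,enu,env,euz,flm,fln,flu,flz,fmn,fmv,fmw,fnv,fnw,fnz,fvw,lnw,lwz,muv,muw,mvz] rk=26  ker:fmu,fnu,fuz,lmn,lmu,lmz,lnu,lnv,lnz,luz,mnu,mnv,mnw,muz,mvw,nuw,nuz,nvw,nvz,nwz,uvz,uwz,vwz
∂3: piv[elmz,elnv,eluz,emuz,flmu,flnu,flnz,fmnv,fmnw,fmvw,fnuz,fnvw,lmuz,lnuz,lnwz,mnuw,muvz,nvwz] rk=18  ker:mnvw
∂1c = 0
c vs im∂2: reduces to 0 ⇒ boundary

cycle:yes boundary:yes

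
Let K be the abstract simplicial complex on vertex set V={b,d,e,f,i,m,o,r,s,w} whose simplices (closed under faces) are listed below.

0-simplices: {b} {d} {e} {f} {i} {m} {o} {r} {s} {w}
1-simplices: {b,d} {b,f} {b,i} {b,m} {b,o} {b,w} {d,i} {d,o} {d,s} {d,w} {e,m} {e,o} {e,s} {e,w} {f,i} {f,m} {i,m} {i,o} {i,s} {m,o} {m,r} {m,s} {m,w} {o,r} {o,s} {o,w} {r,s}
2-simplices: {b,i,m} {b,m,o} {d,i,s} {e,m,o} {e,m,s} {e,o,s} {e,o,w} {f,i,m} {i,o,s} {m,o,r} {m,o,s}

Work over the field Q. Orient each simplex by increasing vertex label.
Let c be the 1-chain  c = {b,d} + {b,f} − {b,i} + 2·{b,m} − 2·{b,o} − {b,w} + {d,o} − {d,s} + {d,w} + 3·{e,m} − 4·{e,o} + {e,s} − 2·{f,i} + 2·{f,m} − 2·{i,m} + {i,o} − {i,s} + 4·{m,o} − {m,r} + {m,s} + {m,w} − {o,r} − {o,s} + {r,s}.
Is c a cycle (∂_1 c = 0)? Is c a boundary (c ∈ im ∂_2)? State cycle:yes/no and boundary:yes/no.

cycle:no boundary:no

n_0=10 n_1=27 n_2=11  [Q]
∂1: piv[bd,bf,bi,bm,bo,bw,ds,em,mr] rk=9  ker:di,do,dw,eo,es,ew,fi,fm,im,io,is,mo,ms,mw,or,os,ow,rs
∂2: piv[bim,bmo,dis,emo,ems,eos,eow,fim,ios,mor] rk=10  ker:mos
∂1c = {f} − {i} + 2·{o} − 3·{r} + {w}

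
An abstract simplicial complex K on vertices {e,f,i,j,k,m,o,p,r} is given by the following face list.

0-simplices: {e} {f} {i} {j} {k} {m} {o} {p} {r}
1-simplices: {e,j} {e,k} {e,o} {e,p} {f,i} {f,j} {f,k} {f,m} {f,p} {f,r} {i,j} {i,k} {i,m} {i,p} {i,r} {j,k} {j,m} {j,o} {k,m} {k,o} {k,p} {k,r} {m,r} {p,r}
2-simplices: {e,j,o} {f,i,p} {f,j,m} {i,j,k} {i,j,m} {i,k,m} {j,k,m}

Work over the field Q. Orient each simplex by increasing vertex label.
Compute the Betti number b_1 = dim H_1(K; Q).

n_0=9 n_1=24 n_2=7  [Q]
∂1: piv[ej,ek,eo,ep,fi,fj,fm,fr] rk=8  ker:fk,fp,ij,ik,im,ip,ir,jk,jm,jo,km,ko,kp,kr,mr,pr
∂2: piv[ejo,fip,fjm,ijk,ijm,ikm] rk=6  ker:jkm
b_1=(24−8)−6=10

b_1=10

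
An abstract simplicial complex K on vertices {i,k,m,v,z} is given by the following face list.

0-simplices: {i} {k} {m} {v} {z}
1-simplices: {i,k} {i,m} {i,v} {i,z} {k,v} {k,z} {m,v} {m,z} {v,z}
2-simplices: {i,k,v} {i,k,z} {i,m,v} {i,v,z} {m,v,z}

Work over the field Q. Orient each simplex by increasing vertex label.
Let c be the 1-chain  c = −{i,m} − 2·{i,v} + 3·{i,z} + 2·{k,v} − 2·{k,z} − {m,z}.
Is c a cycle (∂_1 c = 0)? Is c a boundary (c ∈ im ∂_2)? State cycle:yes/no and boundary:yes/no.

n_0=5 n_1=9 n_2=5  [Q]
∂1: piv[ik,im,iv,iz] rk=4  ker:kv,kz,mv,mz,vz
∂2: piv[ikv,ikz,imv,ivz,mvz] rk=5
∂1c = 0
c vs im∂2: reduces to 0 ⇒ boundary

cycle:yes boundary:yes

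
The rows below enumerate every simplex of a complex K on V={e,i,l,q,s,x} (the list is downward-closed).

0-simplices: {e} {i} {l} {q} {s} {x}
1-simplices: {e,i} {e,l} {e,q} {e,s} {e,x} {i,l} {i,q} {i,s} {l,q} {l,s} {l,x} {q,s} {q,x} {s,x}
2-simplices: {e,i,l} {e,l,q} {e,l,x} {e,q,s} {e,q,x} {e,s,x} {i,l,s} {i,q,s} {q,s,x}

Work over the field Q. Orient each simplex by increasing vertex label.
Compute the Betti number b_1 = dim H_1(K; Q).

n_0=6 n_1=14 n_2=9  [Q]
∂1: piv[ei,el,eq,es,ex] rk=5  ker:il,iq,is,lq,ls,lx,qs,qx,sx
∂2: piv[eil,elq,elx,eqs,eqx,esx,ils,iqs] rk=8  ker:qsx
b_1=(14−5)−8=1

b_1=1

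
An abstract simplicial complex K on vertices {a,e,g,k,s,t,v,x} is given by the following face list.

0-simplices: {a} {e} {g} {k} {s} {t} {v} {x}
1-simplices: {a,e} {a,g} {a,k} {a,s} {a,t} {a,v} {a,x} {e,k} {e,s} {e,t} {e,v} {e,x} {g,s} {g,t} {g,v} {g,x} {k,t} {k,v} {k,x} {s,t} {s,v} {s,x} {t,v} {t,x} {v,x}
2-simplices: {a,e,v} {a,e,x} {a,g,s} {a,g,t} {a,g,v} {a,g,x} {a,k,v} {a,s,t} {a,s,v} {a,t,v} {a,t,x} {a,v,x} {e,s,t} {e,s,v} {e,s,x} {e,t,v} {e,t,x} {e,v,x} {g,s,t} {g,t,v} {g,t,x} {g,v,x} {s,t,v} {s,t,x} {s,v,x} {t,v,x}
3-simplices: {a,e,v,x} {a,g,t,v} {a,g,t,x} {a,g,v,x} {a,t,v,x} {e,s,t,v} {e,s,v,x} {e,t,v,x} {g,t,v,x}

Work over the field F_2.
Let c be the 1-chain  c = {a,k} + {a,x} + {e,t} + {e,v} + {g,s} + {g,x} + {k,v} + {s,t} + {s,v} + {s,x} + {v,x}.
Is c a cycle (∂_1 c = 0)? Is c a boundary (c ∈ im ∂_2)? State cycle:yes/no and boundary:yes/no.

n_0=8 n_1=25 n_2=26 n_3=9  [Z2]
∂1: piv[ae,ag,ak,as,at,av,ax] rk=7  ker:ek,es,et,ev,ex,gs,gt,gv,gx,kt,kv,kx,st,sv,sx,tv,tx,vx
∂2: piv[aev,aex,ags,agt,agv,agx,akv,ast,asv,atv,atx,avx,est,esv,esx] rk=15  ker:etv,etx,evx,gst,gtv,gtx,gvx,stv,stx,svx,tvx
∂3: piv[aevx,agtv,agtx,agvx,atvx,estv,esvx,etvx] rk=8  ker:gtvx
∂1c = 0
c vs im∂2: reduces to 0 ⇒ boundary

cycle:yes boundary:yes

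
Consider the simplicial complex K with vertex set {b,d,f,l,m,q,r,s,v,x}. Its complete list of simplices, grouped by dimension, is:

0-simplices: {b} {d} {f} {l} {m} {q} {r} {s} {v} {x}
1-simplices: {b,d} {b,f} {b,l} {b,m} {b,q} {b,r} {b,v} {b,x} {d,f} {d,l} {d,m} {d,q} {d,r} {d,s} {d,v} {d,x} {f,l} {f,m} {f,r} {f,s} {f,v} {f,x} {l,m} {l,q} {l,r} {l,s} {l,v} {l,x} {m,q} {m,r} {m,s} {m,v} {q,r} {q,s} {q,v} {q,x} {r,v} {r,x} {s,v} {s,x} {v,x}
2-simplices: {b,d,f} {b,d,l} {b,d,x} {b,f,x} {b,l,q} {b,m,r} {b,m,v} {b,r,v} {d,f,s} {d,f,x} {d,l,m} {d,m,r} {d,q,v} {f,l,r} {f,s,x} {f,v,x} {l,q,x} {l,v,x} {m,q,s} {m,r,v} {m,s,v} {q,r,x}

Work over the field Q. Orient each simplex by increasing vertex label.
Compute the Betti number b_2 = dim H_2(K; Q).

n_0=10 n_1=41 n_2=22  [Q]
∂1: piv[bd,bf,bl,bm,bq,br,bv,bx,ds] rk=9  ker:df,dl,dm,dq,dr,dv,dx,fl,fm,fr,fs,fv,fx,lm,lq,lr,ls,lv,lx,mq,mr,ms,mv,qr,qs,qv,qx,rv,rx,sv,sx,vx
∂2: piv[bdf,bdl,bdx,bfx,blq,bmr,bmv,brv,dfs,dlm,dmr,dqv,flr,fsx,fvx,lqx,lvx,mqs,msv,qrx] rk=20  ker:dfx,mrv
b_2=(22−20)−0=2

b_2=2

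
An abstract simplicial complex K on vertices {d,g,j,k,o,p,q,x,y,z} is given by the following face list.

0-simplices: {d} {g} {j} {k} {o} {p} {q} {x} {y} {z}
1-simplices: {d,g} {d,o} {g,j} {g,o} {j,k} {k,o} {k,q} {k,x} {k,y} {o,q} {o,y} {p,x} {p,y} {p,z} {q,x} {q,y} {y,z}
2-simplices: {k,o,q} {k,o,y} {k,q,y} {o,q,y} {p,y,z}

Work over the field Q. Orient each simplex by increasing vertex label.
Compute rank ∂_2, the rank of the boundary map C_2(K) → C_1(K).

n_0=10 n_1=17 n_2=5  [Q]
∂1: piv[dg,do,gj,jk,kq,kx,ky,px,pz] rk=9  ker:go,ko,oq,oy,py,qx,qy,yz
∂2: piv[koq,koy,kqy,pyz] rk=4  ker:oqy
rk∂_2=4

rank∂_2=4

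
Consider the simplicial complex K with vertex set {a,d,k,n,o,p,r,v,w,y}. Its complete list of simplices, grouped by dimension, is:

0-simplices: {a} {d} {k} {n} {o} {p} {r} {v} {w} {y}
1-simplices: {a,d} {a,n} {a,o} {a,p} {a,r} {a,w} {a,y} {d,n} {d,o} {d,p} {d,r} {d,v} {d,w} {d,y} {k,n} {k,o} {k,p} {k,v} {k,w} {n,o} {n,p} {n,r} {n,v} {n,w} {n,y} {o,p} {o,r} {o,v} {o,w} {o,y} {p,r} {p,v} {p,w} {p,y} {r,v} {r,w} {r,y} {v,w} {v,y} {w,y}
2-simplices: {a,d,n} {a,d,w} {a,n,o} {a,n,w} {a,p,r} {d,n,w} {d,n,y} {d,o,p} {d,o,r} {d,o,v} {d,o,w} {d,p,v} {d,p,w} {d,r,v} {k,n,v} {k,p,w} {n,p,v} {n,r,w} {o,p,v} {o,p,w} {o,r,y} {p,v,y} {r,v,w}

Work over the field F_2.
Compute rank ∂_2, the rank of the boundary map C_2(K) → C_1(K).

rank∂_2=20

n_0=10 n_1=40 n_2=23  [Z2]
∂1: piv[ad,an,ao,ap,ar,aw,ay,dv,kn] rk=9  ker:dn,do,dp,dr,dw,dy,ko,kp,kv,kw,no,np,nr,nv,nw,ny,op,or,ov,ow,oy,pr,pv,pw,py,rv,rw,ry,vw,vy,wy
∂2: piv[adn,adw,ano,anw,apr,dny,dop,dor,dov,dow,dpv,dpw,drv,knv,kpw,npv,nrw,ory,pvy,rvw] rk=20  ker:dnw,opv,opw
rk∂_2=20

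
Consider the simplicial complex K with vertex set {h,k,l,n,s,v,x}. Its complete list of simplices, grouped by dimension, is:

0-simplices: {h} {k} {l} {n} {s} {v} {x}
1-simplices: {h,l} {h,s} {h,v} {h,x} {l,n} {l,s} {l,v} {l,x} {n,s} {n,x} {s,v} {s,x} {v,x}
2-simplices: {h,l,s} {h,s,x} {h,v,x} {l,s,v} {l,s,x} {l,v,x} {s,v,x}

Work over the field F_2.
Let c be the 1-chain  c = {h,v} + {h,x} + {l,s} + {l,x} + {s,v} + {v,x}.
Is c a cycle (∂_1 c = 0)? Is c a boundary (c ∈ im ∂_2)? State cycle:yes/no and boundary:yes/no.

cycle:no boundary:no

n_0=7 n_1=13 n_2=7  [Z2]
∂1: piv[hl,hs,hv,hx,ln] rk=5  ker:ls,lv,lx,ns,nx,sv,sx,vx
∂2: piv[hls,hsx,hvx,lsv,lsx,lvx] rk=6  ker:svx
∂1c = {v} + {x}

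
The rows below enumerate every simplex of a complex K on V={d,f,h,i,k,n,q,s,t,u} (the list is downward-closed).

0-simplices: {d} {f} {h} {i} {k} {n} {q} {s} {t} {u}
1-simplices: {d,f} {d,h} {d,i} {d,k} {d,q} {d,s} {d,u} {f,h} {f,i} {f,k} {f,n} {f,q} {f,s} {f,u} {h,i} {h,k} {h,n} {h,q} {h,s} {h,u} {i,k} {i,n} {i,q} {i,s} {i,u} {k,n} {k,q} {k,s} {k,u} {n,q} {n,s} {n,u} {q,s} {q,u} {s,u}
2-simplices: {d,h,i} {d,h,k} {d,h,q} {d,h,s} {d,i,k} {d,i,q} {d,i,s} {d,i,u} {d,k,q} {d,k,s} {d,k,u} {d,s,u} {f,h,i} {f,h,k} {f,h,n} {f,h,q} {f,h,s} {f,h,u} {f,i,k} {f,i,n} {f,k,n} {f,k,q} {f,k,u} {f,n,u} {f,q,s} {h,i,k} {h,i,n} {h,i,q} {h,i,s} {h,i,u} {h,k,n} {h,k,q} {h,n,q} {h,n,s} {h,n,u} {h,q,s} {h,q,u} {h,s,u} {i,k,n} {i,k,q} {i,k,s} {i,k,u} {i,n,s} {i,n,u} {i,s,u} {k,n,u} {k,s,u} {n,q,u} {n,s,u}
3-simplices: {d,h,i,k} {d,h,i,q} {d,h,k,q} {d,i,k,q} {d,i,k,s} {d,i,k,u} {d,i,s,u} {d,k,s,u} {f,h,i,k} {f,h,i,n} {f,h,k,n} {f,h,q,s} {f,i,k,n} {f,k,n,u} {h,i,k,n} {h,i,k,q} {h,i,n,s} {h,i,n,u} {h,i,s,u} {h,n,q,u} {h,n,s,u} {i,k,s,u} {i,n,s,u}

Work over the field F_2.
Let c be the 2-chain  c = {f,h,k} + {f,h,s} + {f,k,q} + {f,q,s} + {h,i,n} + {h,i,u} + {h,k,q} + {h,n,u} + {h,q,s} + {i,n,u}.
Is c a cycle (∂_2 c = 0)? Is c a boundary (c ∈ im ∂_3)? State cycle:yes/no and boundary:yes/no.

n_0=10 n_1=35 n_2=49 n_3=23  [Z2]
∂1: piv[df,dh,di,dk,dq,ds,du,fn] rk=8  ker:fh,fi,fk,fq,fs,fu,hi,hk,hn,hq,hs,hu,ik,in,iq,is,iu,kn,kq,ks,ku,nq,ns,nu,qs,qu,su
∂2: piv[dhi,dhk,dhq,dhs,dik,diq,dis,diu,dkq,dks,dku,dsu,fhi,fhk,fhn,fhq,fhs,fhu,fin,fkn,fku,fnu,fqs,hnq,hns,hqu] rk=26  ker:fik,fkq,hik,hin,hiq,his,hiu,hkn,hkq,hnu,hqs,hsu,ikn,ikq,iks,iku,ins,inu,isu,knu,ksu,nqu,nsu
∂3: piv[dhik,dhiq,dhkq,dikq,diks,diku,disu,dksu,fhik,fhin,fhkn,fhqs,fikn,fknu,hins,hinu,hisu,hnqu,hnsu] rk=19  ker:hikn,hikq,iksu,insu
∂2c = 0
c vs im∂3: residual ≠ 0 ⇒ not boundary

cycle:yes boundary:no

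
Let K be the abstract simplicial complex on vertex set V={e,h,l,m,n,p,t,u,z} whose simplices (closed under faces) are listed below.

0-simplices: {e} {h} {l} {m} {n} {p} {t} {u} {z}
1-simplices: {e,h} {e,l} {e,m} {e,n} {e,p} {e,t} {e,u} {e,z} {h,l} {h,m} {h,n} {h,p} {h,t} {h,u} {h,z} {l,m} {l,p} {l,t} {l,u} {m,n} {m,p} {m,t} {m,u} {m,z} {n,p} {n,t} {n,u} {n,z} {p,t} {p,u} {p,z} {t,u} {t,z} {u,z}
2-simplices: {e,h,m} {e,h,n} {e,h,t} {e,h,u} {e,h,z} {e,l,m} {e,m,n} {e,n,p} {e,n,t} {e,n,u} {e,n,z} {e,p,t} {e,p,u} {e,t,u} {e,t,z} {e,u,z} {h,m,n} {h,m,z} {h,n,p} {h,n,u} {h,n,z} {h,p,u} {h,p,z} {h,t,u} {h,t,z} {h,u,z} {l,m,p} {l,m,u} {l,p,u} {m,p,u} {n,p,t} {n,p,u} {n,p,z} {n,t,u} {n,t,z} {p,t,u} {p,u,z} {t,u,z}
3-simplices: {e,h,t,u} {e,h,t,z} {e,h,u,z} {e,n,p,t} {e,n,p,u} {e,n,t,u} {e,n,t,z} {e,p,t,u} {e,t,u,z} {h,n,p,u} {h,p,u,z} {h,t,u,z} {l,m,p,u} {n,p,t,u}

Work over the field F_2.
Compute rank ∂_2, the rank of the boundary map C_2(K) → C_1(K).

rank∂_2=22

n_0=9 n_1=34 n_2=38 n_3=14  [Z2]
∂1: piv[eh,el,em,en,ep,et,eu,ez] rk=8  ker:hl,hm,hn,hp,ht,hu,hz,lm,lp,lt,lu,mn,mp,mt,mu,mz,np,nt,nu,nz,pt,pu,pz,tu,tz,uz
∂2: piv[ehm,ehn,eht,ehu,ehz,elm,emn,enp,ent,enu,enz,ept,epu,etu,etz,euz,hmz,hnp,hpz,lmp,lmu,lpu] rk=22  ker:hmn,hnu,hnz,hpu,htu,htz,huz,mpu,npt,npu,npz,ntu,ntz,ptu,puz,tuz
∂3: piv[ehtu,ehtz,ehuz,enpt,enpu,entu,entz,eptu,etuz,hnpu,hpuz,lmpu] rk=12  ker:htuz,nptu
rk∂_2=22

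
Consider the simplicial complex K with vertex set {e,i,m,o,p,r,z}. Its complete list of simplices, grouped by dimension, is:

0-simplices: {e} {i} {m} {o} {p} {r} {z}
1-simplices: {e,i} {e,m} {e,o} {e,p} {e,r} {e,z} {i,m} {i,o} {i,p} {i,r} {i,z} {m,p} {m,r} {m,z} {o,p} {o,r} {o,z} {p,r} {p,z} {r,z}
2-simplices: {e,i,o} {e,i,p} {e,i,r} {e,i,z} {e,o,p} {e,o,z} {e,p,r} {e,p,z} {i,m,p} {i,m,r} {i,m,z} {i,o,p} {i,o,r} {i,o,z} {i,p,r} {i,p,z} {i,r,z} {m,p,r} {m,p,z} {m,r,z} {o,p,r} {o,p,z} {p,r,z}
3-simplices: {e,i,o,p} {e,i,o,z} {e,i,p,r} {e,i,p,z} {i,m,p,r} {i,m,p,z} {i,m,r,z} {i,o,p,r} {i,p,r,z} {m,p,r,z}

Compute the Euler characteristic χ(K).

n_0=7 n_1=20 n_2=23 n_3=10
χ=+7−20+23−10=0

χ(K)=0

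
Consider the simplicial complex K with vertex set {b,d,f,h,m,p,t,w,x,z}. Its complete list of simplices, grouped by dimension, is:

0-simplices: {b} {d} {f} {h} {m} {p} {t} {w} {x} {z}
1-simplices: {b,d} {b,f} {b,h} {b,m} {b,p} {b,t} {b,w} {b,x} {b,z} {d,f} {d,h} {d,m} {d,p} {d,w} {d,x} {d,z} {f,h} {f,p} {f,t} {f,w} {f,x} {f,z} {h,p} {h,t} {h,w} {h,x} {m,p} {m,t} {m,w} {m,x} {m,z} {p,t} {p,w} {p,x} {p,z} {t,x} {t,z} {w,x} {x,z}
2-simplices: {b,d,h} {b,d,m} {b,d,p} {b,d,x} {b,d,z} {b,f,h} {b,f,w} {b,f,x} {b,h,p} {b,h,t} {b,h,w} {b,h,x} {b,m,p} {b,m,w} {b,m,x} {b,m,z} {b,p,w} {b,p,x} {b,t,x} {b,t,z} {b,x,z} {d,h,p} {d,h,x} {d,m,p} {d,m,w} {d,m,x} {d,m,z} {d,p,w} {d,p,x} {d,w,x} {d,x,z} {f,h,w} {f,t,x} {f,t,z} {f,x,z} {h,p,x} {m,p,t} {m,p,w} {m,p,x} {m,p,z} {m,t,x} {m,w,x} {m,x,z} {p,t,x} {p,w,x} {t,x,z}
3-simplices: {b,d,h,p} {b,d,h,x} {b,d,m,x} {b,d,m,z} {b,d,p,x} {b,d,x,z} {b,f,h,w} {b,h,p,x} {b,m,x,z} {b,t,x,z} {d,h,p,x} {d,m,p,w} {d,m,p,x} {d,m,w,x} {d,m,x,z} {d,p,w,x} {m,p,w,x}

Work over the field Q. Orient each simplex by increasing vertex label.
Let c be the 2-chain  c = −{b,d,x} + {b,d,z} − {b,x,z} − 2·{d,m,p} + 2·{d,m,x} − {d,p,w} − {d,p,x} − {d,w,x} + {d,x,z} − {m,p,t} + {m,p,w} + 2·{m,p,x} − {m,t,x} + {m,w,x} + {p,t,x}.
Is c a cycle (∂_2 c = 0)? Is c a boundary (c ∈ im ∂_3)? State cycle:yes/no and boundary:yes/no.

n_0=10 n_1=39 n_2=46 n_3=17  [Q]
∂1: piv[bd,bf,bh,bm,bp,bt,bw,bx,bz] rk=9  ker:df,dh,dm,dp,dw,dx,dz,fh,fp,ft,fw,fx,fz,hp,ht,hw,hx,mp,mt,mw,mx,mz,pt,pw,px,pz,tx,tz,wx,xz
∂2: piv[bdh,bdm,bdp,bdx,bdz,bfh,bfw,bfx,bhp,bht,bhw,bhx,bmp,bmw,bmx,bmz,bpw,bpx,btx,btz,bxz,dmw,dwx,ftx,ftz,mpt,mpz,mtx] rk=28  ker:dhp,dhx,dmp,dmx,dmz,dpw,dpx,dxz,fhw,fxz,hpx,mpw,mpx,mwx,mxz,ptx,pwx,txz
∂3: piv[bdhp,bdhx,bdmx,bdmz,bdpx,bdxz,bfhw,bhpx,bmxz,btxz,dmpw,dmpx,dmwx,dpwx] rk=14  ker:dhpx,dmxz,mpwx
∂2c = 0
c vs im∂3: residual ≠ 0 ⇒ not boundary

cycle:yes boundary:no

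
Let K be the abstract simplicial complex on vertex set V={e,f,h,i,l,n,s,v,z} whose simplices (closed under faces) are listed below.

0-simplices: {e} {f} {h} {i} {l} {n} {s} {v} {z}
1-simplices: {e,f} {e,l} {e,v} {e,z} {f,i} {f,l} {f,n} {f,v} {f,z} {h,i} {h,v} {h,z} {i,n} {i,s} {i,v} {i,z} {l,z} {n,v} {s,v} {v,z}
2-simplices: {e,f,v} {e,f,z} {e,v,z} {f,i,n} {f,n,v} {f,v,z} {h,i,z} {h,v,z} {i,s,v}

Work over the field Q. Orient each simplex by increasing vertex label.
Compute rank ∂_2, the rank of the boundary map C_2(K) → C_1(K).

n_0=9 n_1=20 n_2=9  [Q]
∂1: piv[ef,el,ev,ez,fi,fn,hi,is] rk=8  ker:fl,fv,fz,hv,hz,in,iv,iz,lz,nv,sv,vz
∂2: piv[efv,efz,evz,fin,fnv,hiz,hvz,isv] rk=8  ker:fvz
rk∂_2=8

rank∂_2=8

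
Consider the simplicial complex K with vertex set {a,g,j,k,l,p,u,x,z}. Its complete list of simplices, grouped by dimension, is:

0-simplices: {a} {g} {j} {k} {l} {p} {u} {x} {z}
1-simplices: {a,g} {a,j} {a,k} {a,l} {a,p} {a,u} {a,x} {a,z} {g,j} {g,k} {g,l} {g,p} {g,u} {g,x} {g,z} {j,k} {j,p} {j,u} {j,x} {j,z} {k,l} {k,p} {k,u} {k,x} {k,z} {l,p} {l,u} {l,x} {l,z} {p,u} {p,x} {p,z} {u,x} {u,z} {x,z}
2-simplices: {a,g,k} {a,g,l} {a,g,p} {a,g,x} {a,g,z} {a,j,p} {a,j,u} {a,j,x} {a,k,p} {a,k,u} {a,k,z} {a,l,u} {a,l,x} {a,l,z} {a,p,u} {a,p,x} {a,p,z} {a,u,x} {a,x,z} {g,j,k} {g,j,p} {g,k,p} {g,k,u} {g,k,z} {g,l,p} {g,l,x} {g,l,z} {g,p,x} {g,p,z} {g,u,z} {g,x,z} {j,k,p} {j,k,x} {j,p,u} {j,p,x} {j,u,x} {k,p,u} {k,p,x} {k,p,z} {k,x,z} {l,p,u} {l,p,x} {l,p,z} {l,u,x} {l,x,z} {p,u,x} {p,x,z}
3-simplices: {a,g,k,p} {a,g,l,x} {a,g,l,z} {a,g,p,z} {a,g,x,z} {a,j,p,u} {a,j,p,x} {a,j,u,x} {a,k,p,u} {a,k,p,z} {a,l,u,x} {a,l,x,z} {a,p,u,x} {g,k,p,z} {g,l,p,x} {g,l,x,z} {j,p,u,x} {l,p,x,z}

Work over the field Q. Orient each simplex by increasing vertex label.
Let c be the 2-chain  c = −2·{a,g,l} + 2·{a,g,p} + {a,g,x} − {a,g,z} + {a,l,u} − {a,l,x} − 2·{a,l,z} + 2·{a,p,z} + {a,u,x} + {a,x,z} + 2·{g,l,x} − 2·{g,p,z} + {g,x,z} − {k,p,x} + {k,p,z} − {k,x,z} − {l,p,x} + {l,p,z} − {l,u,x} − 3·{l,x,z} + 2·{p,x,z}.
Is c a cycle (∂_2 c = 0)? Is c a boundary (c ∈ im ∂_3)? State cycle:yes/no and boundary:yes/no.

cycle:yes boundary:no

n_0=9 n_1=35 n_2=47 n_3=18  [Q]
∂1: piv[ag,aj,ak,al,ap,au,ax,az] rk=8  ker:gj,gk,gl,gp,gu,gx,gz,jk,jp,ju,jx,jz,kl,kp,ku,kx,kz,lp,lu,lx,lz,pu,px,pz,ux,uz,xz
∂2: piv[agk,agl,agp,agx,agz,ajp,aju,ajx,akp,aku,akz,alu,alx,alz,apu,apx,apz,aux,axz,gjk,gjp,gku,glp,guz,jkx] rk=25  ker:gkp,gkz,glx,glz,gpx,gpz,gxz,jkp,jpu,jpx,jux,kpu,kpx,kpz,kxz,lpu,lpx,lpz,lux,lxz,pux,pxz
∂3: piv[agkp,aglx,aglz,agpz,agxz,ajpu,ajpx,ajux,akpu,akpz,alux,alxz,apux,gkpz,glpx,lpxz] rk=16  ker:glxz,jpux
∂2c = 0
c vs im∂3: residual ≠ 0 ⇒ not boundary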